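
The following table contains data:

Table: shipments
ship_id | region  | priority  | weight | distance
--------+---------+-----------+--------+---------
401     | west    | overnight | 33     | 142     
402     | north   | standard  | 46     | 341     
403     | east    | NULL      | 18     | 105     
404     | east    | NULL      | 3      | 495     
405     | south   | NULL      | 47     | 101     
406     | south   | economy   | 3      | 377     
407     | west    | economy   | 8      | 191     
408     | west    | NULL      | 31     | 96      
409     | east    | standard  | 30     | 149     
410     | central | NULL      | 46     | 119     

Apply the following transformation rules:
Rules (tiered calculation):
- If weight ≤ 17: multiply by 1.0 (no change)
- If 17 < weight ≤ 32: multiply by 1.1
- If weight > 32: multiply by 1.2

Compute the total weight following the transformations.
307.3

Step 1: Tier 1 (weight ≤ 17): 3 records, sum = 14 × 1.0 = 14.0
Step 2: Tier 2 (17 < weight ≤ 32): 3 records, sum = 79 × 1.1 = 86.9
Step 3: Tier 3 (weight > 32): 4 records, sum = 172 × 1.2 = 206.4
Step 4: Final sum = 14.0 + 86.9 + 206.4 = 307.3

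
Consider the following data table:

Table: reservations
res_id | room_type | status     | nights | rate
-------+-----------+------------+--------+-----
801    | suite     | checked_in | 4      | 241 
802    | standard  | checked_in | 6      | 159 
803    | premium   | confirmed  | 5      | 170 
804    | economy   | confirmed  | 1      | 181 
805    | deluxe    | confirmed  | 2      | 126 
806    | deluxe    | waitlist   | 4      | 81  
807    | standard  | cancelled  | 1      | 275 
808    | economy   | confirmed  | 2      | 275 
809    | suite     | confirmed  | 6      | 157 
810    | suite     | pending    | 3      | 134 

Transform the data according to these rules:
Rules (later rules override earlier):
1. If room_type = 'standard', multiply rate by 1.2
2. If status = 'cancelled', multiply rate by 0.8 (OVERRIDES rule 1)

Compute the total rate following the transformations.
1775.8

Step 1: Rule 2 takes priority for records with status = 'cancelled'
  - 1 records: 275 × 0.8 = 220.0
Step 2: Rule 1 applies to remaining records with room_type = 'standard'
  - 1 records: 159 × 1.2 = 190.8
Step 3: Other records unchanged: 1365
Step 4: Final sum = 220.0 + 190.8 + 1365 = 1775.8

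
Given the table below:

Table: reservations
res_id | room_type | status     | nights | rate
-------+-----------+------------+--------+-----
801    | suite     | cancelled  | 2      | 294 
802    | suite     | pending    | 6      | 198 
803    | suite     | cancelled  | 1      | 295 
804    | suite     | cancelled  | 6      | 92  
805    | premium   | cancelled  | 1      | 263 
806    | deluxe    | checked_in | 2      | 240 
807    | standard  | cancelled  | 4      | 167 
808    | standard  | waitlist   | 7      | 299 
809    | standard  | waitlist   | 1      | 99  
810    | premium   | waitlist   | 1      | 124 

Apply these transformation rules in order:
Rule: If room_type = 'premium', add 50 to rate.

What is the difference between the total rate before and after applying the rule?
100

Step 1: Original sum of rate = 2071
Step 2: 2 records have room_type = 'premium'
Step 3: Each affected record changes by 50
Step 4: Total change = 2 × 50 = 100
Step 5: New sum = 2071 + 100 = 2171
Step 6: Difference = |2171 - 2071| = 100
        (Sum increased by 100)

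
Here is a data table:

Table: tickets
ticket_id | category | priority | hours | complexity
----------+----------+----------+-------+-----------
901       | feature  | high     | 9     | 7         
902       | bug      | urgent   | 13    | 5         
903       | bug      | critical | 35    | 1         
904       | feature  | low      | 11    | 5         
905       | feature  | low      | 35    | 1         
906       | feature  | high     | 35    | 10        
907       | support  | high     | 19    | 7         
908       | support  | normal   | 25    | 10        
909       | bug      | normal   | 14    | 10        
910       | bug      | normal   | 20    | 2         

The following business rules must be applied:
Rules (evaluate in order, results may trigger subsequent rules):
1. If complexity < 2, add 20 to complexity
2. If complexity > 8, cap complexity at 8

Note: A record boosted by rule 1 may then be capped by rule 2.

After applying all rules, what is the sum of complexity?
66

Step 1: Apply rule 1 to records with complexity < 2
  - 2 records get bonus of 20
  - Of these, 2 records then exceed 8 and get capped
Step 2: Apply rule 2 to records with complexity > 8
  - 3 records (original) are capped
Step 3: Calculate final sum = 66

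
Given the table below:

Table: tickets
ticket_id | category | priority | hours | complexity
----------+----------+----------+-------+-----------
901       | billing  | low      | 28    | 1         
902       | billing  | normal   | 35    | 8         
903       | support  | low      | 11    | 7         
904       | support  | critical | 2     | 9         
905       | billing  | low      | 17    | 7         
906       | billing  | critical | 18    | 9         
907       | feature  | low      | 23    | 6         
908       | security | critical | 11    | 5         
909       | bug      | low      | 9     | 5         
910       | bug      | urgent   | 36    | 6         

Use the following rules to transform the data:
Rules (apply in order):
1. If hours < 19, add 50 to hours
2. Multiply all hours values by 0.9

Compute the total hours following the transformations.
441.0

Step 1: Apply Rule 1 - Add 50 to records with hours < 19
  - 6 records affected: 68 + (6 × 50) = 368
  - Unaffected records: 122
  - Sum after Rule 1: 490
Step 2: Apply Rule 2 - Multiply all by 0.9
  - 490 × 0.9 = 441.0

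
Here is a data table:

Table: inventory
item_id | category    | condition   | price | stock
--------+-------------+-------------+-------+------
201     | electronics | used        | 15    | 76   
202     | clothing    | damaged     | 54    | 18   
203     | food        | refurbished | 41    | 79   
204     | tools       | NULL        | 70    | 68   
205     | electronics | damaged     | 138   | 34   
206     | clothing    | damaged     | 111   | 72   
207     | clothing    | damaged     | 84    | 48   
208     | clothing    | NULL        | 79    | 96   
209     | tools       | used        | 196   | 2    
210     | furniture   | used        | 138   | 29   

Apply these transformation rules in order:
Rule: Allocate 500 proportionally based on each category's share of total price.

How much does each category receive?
clothing: 177.11, electronics: 82.61, food: 22.14, furniture: 74.51, tools: 143.63

Step 1: Calculate total price = 926
Step 2: Calculate each category's proportion:
  clothing: 328/926 = 35.42% → 177.11
  electronics: 153/926 = 16.52% → 82.61
  food: 41/926 = 4.43% → 22.14
  furniture: 138/926 = 14.90% → 74.51
  tools: 266/926 = 28.73% → 143.63
Step 3: Verify: sum of allocations ≈ 500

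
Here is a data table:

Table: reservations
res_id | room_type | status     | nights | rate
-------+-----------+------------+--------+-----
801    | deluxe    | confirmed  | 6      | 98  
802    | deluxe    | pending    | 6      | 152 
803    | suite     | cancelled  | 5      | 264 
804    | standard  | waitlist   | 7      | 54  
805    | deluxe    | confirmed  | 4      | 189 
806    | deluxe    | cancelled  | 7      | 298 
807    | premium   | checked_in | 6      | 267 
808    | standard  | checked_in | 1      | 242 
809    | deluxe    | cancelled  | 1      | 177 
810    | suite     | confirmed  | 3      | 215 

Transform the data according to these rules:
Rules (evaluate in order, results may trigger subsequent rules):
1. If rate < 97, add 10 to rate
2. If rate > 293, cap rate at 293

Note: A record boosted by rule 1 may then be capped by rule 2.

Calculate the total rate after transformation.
1961

Step 1: Apply rule 1 to records with rate < 97
  - 1 records get bonus of 10
  - Of these, 0 records then exceed 293 and get capped
Step 2: Apply rule 2 to records with rate > 293
  - 1 records (original) are capped
Step 3: Calculate final sum = 1961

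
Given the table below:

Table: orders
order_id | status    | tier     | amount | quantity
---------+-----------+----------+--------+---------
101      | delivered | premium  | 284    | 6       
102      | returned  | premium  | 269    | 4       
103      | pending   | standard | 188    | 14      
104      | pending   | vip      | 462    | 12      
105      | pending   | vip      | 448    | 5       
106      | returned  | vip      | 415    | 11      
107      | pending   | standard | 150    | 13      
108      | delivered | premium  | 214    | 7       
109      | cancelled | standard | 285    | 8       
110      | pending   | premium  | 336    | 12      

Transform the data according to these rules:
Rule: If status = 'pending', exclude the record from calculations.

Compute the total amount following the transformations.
1467

Step 1: Identify records where status = 'pending'
Step 2: The excluded records sum to 1584
Step 3: Original total amount = 3051
Step 4: Remaining total = 3051 - 1584 = 1467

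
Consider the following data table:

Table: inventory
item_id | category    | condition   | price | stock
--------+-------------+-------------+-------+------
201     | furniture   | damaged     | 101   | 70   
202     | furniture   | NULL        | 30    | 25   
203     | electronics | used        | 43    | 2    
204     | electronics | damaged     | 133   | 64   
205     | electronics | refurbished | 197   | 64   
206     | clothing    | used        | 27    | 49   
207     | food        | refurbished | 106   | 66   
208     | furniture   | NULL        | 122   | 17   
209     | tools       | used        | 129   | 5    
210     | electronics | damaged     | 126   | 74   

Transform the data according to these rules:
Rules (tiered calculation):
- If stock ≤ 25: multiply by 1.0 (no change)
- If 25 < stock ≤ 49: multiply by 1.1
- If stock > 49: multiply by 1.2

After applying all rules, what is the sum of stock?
508.5

Step 1: Tier 1 (stock ≤ 25): 4 records, sum = 49 × 1.0 = 49.0
Step 2: Tier 2 (25 < stock ≤ 49): 1 records, sum = 49 × 1.1 = 53.9
Step 3: Tier 3 (stock > 49): 5 records, sum = 338 × 1.2 = 405.6
Step 4: Final sum = 49.0 + 53.9 + 405.6 = 508.5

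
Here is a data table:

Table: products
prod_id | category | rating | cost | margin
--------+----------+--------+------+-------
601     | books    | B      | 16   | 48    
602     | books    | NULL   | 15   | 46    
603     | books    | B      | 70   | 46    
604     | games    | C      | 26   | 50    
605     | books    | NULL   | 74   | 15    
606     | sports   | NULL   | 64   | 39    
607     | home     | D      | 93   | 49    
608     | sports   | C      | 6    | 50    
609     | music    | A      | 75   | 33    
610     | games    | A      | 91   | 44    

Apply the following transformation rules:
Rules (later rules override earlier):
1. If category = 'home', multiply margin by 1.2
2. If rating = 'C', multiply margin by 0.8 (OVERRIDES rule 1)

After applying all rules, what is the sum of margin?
409.8

Step 1: Rule 2 takes priority for records with rating = 'C'
  - 2 records: 100 × 0.8 = 80.0
Step 2: Rule 1 applies to remaining records with category = 'home'
  - 1 records: 49 × 1.2 = 58.8
Step 3: Other records unchanged: 271
Step 4: Final sum = 80.0 + 58.8 + 271 = 409.8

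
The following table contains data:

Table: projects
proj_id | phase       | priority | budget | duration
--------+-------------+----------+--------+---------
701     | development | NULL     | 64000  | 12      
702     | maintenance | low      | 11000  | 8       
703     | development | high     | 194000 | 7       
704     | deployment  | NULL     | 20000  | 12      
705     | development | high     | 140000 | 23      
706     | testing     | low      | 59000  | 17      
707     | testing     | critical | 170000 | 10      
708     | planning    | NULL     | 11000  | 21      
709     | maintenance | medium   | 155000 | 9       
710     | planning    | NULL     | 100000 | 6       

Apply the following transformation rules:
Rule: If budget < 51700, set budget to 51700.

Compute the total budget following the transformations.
1037100

Step 1: 3 records have budget < 51700
Step 2: These records originally summed to 42000
Step 3: After setting to minimum: 3 × 51700 = 155100
Step 4: Unaffected records sum: 882000
Step 5: Final sum = 155100 + 882000 = 1037100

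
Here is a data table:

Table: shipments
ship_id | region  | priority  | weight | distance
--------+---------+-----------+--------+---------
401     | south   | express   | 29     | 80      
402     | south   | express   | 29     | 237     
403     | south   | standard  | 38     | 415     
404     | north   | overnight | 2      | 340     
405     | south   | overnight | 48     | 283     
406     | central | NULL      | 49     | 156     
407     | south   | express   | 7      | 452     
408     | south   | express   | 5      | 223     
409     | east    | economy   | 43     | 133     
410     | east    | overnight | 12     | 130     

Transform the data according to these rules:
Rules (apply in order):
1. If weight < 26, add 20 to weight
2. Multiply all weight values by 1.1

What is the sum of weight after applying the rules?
376.2

Step 1: Apply Rule 1 - Add 20 to records with weight < 26
  - 4 records affected: 26 + (4 × 20) = 106
  - Unaffected records: 236
  - Sum after Rule 1: 342
Step 2: Apply Rule 2 - Multiply all by 1.1
  - 342 × 1.1 = 376.2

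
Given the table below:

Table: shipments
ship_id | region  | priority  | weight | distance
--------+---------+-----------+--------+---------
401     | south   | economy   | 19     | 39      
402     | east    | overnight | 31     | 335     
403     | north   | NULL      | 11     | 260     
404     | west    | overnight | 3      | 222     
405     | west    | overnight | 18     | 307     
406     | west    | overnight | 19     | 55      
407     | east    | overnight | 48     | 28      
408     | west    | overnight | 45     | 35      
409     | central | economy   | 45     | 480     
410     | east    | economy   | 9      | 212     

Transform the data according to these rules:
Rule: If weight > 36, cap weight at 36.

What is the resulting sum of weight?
218

Step 1: 3 records have weight > 36
Step 2: These records originally summed to 138
Step 3: After capping: 3 × 36 = 108
Step 4: Unaffected records sum: 110
Step 5: Final sum = 108 + 110 = 218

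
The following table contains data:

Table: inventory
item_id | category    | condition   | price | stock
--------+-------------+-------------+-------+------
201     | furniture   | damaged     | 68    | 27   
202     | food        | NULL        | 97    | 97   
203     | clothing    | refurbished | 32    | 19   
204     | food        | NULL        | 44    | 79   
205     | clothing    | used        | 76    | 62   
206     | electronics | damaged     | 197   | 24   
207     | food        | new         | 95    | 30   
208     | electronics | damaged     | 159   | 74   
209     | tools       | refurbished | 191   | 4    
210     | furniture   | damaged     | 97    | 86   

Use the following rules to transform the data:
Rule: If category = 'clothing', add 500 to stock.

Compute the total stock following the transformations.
1502

Step 1: Count records where category = 'clothing': 2
Step 2: Total bonus added: 2 × 500 = 1000
Step 3: Original sum of stock: 502
Step 4: Final sum = 502 + 1000 = 1502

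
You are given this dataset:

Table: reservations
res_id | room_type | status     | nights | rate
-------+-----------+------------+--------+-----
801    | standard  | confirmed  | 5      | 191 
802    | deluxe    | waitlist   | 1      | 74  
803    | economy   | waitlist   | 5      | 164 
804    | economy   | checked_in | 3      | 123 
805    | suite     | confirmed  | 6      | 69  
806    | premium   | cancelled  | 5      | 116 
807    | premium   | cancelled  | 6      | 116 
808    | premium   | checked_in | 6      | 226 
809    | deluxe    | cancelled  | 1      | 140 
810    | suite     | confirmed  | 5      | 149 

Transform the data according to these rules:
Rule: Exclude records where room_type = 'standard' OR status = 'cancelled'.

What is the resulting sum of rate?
805

Step 1: Find records where room_type = 'standard' OR status = 'cancelled'
Step 2: 4 records match, summing to 563
Step 3: Original sum: 1368
Step 4: Remaining sum = 1368 - 563 = 805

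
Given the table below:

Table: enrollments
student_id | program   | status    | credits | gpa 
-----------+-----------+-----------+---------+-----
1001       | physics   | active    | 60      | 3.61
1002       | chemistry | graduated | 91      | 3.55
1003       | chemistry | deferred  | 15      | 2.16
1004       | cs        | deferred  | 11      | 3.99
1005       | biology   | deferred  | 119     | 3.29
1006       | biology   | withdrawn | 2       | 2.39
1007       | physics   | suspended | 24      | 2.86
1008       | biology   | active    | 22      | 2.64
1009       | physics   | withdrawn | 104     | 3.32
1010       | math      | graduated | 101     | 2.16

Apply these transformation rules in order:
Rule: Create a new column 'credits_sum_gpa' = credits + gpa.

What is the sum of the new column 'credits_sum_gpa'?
578.97

Step 1: For each record, compute credits + gpa
Example calculations:
  60 + 3.61 = 63.61
  91 + 3.55 = 94.55
  15 + 2.16 = 17.16
  ...
Step 2: Sum all derived values
Step 3: Total = 578.97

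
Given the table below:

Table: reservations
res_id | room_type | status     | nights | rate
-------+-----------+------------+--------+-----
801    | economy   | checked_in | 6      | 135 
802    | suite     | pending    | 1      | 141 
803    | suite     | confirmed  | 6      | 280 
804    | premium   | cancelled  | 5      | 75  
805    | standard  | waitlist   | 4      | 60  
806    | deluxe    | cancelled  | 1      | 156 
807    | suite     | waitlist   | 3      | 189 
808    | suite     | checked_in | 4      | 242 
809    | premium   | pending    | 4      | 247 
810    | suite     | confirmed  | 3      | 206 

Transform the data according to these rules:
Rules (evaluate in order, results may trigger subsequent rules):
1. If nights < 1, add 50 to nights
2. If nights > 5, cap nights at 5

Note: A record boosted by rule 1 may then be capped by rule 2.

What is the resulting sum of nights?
35

Step 1: Apply rule 1 to records with nights < 1
  - 0 records get bonus of 50
  - Of these, 0 records then exceed 5 and get capped
Step 2: Apply rule 2 to records with nights > 5
  - 2 records (original) are capped
Step 3: Calculate final sum = 35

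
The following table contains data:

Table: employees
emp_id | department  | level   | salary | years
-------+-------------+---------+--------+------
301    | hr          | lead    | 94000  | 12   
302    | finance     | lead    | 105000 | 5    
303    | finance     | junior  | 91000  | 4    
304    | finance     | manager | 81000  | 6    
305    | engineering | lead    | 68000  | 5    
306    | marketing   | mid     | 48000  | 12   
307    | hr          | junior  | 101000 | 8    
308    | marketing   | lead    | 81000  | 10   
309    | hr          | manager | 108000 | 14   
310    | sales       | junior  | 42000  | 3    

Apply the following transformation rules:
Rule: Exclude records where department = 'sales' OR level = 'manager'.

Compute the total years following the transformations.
56

Step 1: Find records where department = 'sales' OR level = 'manager'
Step 2: 3 records match, summing to 23
Step 3: Original sum: 79
Step 4: Remaining sum = 79 - 23 = 56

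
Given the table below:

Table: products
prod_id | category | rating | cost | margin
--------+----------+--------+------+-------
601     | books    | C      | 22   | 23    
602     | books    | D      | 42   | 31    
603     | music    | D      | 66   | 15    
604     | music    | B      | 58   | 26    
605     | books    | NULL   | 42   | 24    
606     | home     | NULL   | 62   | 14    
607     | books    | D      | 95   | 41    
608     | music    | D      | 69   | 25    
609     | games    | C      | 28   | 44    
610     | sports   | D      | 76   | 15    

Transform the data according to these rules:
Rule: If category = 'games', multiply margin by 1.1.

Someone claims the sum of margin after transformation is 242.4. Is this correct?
No, the correct result is 262.4.

Step 1: Calculate the correct sum after transformation
Step 2: Apply multiplier 1.1 to records where category = 'games'
Step 3: Correct result = 262.4
Step 4: Claimed result = 242.4
Step 5: 262.4 ≠ 242.4
Conclusion: The claimed result is incorrect. The correct answer is 262.4.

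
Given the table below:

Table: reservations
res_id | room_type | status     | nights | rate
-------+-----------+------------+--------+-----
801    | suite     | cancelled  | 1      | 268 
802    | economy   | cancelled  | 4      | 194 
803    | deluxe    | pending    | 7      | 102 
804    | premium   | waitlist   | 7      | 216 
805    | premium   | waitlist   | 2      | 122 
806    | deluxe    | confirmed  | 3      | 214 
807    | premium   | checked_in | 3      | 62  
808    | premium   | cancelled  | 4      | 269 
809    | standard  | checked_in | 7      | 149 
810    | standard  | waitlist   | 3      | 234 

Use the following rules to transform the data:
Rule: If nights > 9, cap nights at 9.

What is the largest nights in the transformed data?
7

Step 1: Original maximum nights = 7
Step 2: Check cap of 9 against maximum
Step 3: No records exceed the cap (max 7 <= cap 9), so no capping applies
Step 4: Maximum after transformation = 7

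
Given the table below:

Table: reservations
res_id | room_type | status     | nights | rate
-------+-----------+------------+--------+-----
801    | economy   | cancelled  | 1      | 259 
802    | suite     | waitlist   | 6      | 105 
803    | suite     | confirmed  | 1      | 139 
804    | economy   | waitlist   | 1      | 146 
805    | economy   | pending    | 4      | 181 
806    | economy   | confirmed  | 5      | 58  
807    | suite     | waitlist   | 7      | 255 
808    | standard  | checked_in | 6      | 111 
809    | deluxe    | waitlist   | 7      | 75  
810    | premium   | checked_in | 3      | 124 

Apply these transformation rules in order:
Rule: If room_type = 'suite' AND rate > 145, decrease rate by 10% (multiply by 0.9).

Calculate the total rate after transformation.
1427.5

Step 1: Find records where room_type = 'suite' AND rate > 145
Step 2: 1 records match, summing to 255
Step 3: After multiplier: 255 × 0.9 = 229.5
Step 4: Unaffected records sum: 1198
Step 5: Final sum = 229.5 + 1198 = 1427.5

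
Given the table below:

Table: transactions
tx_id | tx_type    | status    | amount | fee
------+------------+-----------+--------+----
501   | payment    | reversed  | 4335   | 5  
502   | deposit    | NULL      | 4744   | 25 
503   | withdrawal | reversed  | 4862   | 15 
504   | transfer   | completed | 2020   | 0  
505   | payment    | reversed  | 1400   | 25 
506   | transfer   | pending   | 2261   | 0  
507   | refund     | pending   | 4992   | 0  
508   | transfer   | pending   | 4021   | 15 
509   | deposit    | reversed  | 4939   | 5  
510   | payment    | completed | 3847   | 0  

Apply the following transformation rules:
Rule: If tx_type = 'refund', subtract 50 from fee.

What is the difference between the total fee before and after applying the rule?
50

Step 1: Original sum of fee = 90
Step 2: 1 records have tx_type = 'refund'
Step 3: Each affected record changes by -50
Step 4: Total change = 1 × -50 = -50
Step 5: New sum = 90 + -50 = 40
Step 6: Difference = |40 - 90| = 50
        (Sum decreased by 50)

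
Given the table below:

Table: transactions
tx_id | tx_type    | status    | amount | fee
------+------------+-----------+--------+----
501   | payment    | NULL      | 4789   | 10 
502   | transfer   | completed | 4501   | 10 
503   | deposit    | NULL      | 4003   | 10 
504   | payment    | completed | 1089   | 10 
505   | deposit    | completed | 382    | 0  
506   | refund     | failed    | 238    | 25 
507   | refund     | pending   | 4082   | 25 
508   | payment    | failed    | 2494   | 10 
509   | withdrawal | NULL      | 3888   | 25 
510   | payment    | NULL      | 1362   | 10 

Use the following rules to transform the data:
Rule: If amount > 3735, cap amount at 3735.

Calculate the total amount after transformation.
24240

Step 1: 5 records have amount > 3735
Step 2: These records originally summed to 21263
Step 3: After capping: 5 × 3735 = 18675
Step 4: Unaffected records sum: 5565
Step 5: Final sum = 18675 + 5565 = 24240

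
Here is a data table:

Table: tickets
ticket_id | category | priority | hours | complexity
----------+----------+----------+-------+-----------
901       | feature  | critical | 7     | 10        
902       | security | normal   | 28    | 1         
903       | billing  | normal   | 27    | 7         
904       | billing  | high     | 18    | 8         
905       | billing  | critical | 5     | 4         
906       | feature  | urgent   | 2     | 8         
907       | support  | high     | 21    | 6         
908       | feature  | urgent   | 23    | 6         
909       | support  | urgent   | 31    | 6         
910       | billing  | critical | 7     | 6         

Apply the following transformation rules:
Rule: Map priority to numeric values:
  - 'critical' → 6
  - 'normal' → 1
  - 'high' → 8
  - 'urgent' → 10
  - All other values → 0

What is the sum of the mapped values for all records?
66

Step 1: Apply mapping to each record
Step 2: Count by status:
  'critical': 3 records × 6 = 18
  'normal': 2 records × 1 = 2
  'high': 2 records × 8 = 16
  'urgent': 3 records × 10 = 30
Step 3: Sum all mapped values = 66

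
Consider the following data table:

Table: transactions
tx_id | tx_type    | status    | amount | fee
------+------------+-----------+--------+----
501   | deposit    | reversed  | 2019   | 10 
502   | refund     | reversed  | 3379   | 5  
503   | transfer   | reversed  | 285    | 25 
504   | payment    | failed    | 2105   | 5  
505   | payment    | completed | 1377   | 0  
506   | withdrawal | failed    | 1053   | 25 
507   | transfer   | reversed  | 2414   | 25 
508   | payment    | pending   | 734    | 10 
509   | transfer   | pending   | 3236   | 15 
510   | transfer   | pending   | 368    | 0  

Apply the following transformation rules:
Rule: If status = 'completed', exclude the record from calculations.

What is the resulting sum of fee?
120

Step 1: Identify records where status = 'completed'
Step 2: The excluded records sum to 0
Step 3: Original total fee = 120
Step 4: Remaining total = 120 - 0 = 120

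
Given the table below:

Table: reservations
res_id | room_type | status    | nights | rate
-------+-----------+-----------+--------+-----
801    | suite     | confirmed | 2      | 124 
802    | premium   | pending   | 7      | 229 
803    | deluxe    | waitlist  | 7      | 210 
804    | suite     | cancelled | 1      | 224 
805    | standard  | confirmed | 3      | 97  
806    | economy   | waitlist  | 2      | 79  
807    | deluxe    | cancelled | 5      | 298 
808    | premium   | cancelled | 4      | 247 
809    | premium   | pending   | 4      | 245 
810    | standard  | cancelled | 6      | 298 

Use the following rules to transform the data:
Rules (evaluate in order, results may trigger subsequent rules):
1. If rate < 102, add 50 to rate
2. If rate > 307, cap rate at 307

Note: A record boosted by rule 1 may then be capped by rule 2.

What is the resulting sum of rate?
2151

Step 1: Apply rule 1 to records with rate < 102
  - 2 records get bonus of 50
  - Of these, 0 records then exceed 307 and get capped
Step 2: Apply rule 2 to records with rate > 307
  - 0 records (original) are capped
Step 3: Calculate final sum = 2151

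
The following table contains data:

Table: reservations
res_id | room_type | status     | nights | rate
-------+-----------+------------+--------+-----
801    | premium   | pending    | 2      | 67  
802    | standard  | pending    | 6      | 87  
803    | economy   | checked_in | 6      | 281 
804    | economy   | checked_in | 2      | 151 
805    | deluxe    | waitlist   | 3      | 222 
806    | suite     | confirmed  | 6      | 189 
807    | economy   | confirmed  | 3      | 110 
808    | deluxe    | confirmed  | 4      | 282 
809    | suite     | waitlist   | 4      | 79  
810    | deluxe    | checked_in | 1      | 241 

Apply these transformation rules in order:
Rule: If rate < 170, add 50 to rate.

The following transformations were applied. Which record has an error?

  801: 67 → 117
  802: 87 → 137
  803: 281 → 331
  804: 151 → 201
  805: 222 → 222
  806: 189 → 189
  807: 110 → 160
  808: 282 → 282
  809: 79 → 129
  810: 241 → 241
Record 803 has an error. The correct transformed value should be 281, not 331.

Step 1: Check each record against the rule
Step 2: Record 803 has rate = 281
Step 3: Since 281 >= 170, the bonus should not have been applied
Step 4: Correct value = 281, but claimed value = 331
Conclusion: Record 803 has the error.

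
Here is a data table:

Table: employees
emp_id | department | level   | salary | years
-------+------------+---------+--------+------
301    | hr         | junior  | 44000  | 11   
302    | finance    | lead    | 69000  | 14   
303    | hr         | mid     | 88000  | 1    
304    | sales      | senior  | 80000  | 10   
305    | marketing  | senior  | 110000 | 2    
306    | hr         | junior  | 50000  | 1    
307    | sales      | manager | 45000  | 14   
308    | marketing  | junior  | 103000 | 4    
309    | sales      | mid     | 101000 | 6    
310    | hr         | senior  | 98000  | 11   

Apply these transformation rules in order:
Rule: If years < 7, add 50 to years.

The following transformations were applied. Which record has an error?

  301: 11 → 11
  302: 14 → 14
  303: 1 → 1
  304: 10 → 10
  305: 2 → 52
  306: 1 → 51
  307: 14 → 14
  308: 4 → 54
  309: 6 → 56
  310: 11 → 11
Record 303 has an error. The correct transformed value should be 51, not 1.

Step 1: Check each record against the rule
Step 2: Record 303 has years = 1
Step 3: Since 1 < 7, the bonus should have been applied
Step 4: Correct value = 51, but claimed value = 1
Conclusion: Record 303 has the error.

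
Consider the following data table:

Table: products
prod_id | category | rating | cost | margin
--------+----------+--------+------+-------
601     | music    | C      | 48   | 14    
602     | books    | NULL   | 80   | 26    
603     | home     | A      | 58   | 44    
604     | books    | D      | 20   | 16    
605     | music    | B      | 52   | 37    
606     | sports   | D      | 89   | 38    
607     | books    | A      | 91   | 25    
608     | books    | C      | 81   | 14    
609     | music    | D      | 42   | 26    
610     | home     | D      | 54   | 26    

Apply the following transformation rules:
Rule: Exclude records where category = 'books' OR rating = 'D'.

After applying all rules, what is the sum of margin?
95

Step 1: Find records where category = 'books' OR rating = 'D'
Step 2: 7 records match, summing to 171
Step 3: Original sum: 266
Step 4: Remaining sum = 266 - 171 = 95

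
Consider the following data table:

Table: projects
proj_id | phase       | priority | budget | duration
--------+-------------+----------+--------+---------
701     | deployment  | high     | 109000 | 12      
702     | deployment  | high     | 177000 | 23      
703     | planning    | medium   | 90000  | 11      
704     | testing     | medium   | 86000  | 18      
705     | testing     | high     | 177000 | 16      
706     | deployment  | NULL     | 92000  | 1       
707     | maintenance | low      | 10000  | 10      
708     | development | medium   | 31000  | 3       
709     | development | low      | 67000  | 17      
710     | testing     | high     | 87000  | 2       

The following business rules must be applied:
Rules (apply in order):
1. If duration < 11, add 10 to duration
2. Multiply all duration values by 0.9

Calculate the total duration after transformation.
137.7

Step 1: Apply Rule 1 - Add 10 to records with duration < 11
  - 4 records affected: 16 + (4 × 10) = 56
  - Unaffected records: 97
  - Sum after Rule 1: 153
Step 2: Apply Rule 2 - Multiply all by 0.9
  - 153 × 0.9 = 137.7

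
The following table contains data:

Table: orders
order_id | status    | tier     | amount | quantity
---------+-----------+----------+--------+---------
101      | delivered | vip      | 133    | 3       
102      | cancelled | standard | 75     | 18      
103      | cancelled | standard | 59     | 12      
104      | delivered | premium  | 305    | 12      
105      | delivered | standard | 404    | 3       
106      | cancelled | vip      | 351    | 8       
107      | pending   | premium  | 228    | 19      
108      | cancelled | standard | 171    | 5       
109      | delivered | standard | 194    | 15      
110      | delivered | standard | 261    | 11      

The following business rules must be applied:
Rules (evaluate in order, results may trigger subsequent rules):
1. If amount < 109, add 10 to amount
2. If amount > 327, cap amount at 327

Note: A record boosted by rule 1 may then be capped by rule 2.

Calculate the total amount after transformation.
2100

Step 1: Apply rule 1 to records with amount < 109
  - 2 records get bonus of 10
  - Of these, 0 records then exceed 327 and get capped
Step 2: Apply rule 2 to records with amount > 327
  - 2 records (original) are capped
Step 3: Calculate final sum = 2100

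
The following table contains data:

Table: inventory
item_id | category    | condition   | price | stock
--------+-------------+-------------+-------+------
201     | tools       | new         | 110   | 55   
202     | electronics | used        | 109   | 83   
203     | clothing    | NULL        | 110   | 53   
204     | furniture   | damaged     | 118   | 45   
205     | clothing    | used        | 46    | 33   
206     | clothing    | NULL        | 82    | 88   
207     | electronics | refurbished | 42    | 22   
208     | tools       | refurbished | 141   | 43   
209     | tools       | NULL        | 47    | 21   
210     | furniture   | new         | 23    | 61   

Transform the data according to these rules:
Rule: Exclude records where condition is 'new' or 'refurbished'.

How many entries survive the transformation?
6

Step 1: Count records to exclude
  - 2 (new) + 2 (refurbished) = 4 records
Step 2: Total records: 10
Step 3: Remaining = 10 - 4 = 6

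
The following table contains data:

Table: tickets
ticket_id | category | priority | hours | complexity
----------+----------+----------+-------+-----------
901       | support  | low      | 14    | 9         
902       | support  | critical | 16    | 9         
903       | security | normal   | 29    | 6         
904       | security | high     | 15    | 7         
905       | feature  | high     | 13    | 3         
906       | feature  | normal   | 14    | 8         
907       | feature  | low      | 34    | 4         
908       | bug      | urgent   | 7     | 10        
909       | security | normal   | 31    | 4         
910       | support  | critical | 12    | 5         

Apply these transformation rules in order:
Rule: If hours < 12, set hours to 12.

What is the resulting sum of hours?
190

Step 1: 1 records have hours < 12
Step 2: These records originally summed to 7
Step 3: After setting to minimum: 1 × 12 = 12
Step 4: Unaffected records sum: 178
Step 5: Final sum = 12 + 178 = 190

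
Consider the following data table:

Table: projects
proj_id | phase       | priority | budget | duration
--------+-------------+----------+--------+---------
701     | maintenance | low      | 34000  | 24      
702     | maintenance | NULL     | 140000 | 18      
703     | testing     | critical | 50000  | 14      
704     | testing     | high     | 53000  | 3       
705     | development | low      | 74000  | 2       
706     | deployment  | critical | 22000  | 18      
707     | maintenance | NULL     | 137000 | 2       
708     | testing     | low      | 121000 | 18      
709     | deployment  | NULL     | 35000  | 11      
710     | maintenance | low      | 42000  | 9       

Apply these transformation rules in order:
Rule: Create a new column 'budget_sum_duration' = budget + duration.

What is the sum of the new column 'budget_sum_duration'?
708119

Step 1: For each record, compute budget + duration
Example calculations:
  34000 + 24 = 34024
  140000 + 18 = 140018
  50000 + 14 = 50014
  ...
Step 2: Sum all derived values
Step 3: Total = 708119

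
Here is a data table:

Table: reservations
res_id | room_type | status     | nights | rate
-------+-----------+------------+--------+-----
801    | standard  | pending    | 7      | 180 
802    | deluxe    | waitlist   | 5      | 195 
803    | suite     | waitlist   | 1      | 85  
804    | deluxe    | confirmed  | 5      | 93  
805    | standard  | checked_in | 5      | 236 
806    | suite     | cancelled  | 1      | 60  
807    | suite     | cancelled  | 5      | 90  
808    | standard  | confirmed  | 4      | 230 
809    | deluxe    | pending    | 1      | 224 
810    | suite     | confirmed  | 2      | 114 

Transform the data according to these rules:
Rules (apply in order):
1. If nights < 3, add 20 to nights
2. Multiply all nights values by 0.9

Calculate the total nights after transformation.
104.4

Step 1: Apply Rule 1 - Add 20 to records with nights < 3
  - 4 records affected: 5 + (4 × 20) = 85
  - Unaffected records: 31
  - Sum after Rule 1: 116
Step 2: Apply Rule 2 - Multiply all by 0.9
  - 116 × 0.9 = 104.4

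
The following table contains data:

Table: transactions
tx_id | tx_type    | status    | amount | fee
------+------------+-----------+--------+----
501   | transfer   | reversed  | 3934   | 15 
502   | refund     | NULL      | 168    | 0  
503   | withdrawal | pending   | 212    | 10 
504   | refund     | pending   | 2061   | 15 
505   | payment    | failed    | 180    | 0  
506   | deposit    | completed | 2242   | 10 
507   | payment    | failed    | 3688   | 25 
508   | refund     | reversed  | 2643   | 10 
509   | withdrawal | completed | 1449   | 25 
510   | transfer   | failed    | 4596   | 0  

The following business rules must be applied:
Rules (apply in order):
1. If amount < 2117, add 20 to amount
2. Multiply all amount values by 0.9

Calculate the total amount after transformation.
19145.7

Step 1: Apply Rule 1 - Add 20 to records with amount < 2117
  - 5 records affected: 4070 + (5 × 20) = 4170
  - Unaffected records: 17103
  - Sum after Rule 1: 21273
Step 2: Apply Rule 2 - Multiply all by 0.9
  - 21273 × 0.9 = 19145.7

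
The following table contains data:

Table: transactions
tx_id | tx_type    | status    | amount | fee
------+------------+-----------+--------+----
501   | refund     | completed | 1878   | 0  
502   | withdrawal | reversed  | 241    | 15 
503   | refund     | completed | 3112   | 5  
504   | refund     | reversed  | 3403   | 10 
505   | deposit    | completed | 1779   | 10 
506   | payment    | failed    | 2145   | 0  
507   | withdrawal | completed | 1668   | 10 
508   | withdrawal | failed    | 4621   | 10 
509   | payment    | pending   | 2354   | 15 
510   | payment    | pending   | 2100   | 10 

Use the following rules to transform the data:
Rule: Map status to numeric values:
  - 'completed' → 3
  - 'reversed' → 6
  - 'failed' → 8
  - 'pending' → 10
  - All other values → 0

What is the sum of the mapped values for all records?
60

Step 1: Apply mapping to each record
Step 2: Count by status:
  'completed': 4 records × 3 = 12
  'reversed': 2 records × 6 = 12
  'failed': 2 records × 8 = 16
  'pending': 2 records × 10 = 20
Step 3: Sum all mapped values = 60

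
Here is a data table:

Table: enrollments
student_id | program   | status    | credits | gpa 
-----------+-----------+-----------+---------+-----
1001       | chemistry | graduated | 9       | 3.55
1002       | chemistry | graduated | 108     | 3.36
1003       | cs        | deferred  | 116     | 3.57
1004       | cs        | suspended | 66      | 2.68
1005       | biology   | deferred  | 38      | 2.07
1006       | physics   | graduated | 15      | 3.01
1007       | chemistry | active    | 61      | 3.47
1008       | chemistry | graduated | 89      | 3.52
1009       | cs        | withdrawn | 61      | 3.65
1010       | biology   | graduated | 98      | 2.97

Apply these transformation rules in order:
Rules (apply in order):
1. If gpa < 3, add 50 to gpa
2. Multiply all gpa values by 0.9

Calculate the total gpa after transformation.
163.66

Step 1: Apply Rule 1 - Add 50 to records with gpa < 3
  - 3 records affected: 7.72 + (3 × 50) = 157.72
  - Unaffected records: 24.13
  - Sum after Rule 1: 181.85
Step 2: Apply Rule 2 - Multiply all by 0.9
  - 181.85 × 0.9 = 163.66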